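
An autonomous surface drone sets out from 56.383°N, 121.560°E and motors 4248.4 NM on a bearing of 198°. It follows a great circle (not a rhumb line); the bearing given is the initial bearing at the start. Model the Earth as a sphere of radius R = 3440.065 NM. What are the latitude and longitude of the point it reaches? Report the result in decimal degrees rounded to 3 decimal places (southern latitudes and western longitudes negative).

latitude -12.868°, longitude 104.146°

Angular distance δ = d/R = 4248.4 / 3440.065 = 1.234977 rad.
Converting: φ₁ = 0.984069 rad, θ = 3.455752 rad.
sin φ₂ = sin φ₁ cos δ + cos φ₁ sin δ cos θ = (0.832757)(0.329543) + (0.553639)(0.944141)(-0.951057) = -0.222700
φ₂ = asin(-0.222700) = -0.224583 rad = -12.868°.
Δλ = atan2( sin θ sin δ cos φ₁ , cos δ − sin φ₁ sin φ₂ ) = atan2(-0.161527, 0.514998) = -0.303929 rad = -17.414°.
λ₂ = λ₁ + Δλ = 104.146°.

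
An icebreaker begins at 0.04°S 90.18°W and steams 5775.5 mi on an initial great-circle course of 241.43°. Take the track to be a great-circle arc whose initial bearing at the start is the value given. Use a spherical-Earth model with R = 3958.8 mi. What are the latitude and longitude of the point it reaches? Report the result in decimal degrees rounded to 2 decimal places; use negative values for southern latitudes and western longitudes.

δ = 5775.5/3958.8 = 1.458902 rad (83.5889°).
Start latitude φ₁ = -0.000698 rad; initial bearing θ = 4.213748 rad.
Applying the spherical law of cosines for sides, sin φ₂ = sin φ₁ cos δ + cos φ₁ sin δ cos θ = -0.475319, so φ₂ = -28.38°.
Δλ = atan2( sin θ sin δ cos φ₁ , cos δ − sin φ₁ sin φ₂ ) = atan2(-0.872741, 0.111329) = -1.443919 rad = -82.73°.
λ₂ = λ₁ + Δλ = -172.91°.

latitude -28.38°, longitude -172.91°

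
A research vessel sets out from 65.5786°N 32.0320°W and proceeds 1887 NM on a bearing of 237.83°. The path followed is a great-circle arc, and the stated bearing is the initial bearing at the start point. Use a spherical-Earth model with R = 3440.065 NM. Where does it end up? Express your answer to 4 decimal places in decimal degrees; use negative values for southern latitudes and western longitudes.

Central angle δ = d/R = 0.548536 rad.
With φ₁ = 65.5786° = 1.144562 rad and θ = 237.83° = 4.150917 rad:
sin φ₂ = sin φ₁ cos δ + cos φ₁ sin δ cos θ = (0.910529)(0.853289) + (0.413445)(0.521439)(-0.532433) = 0.662159
φ₂ = asin(0.662159) = 0.723697 rad = 41.4648°.
Δλ = atan2( sin θ sin δ cos φ₁ , cos δ − sin φ₁ sin φ₂ ) = atan2(-0.182488, 0.250373) = -0.629835 rad = -36.0869°.
Hence λ₂ = -32.0320° + -36.0869° = -68.1189°.

latitude 41.4648°, longitude -68.1189°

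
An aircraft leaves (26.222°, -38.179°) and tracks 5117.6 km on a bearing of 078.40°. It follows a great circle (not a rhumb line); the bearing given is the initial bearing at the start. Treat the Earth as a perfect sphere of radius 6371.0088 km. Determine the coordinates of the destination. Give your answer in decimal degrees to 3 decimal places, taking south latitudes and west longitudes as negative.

Central angle δ = d/R = 0.803264 rad.
Start latitude φ₁ = 0.457660 rad; initial bearing θ = 1.368338 rad.
sin φ₂ = sin φ₁ cos δ + cos φ₁ sin δ cos θ = (0.441850)(0.694362) + (0.897089)(0.719626)(0.201078) = 0.436614
φ₂ = asin(0.436614) = 0.451831 rad = 25.888°.
For the longitude increment, Δλ = atan2( sin θ sin δ cos φ₁, cos δ − sin φ₁ sin φ₂ ) = atan2(0.632383, 0.501444) = 51.588°.
λ₂ = λ₁ + Δλ = 13.409°.

latitude 25.888°, longitude 13.409°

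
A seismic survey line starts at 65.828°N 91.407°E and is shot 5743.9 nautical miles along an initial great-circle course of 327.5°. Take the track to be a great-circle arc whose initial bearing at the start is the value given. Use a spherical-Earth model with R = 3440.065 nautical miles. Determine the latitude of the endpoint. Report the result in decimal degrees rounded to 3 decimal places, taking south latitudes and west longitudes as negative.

Central angle δ = d/R = 1.669707 rad.
Converting: φ₁ = 1.148915 rad, θ = 5.715953 rad.
Destination latitude: φ₂ = arcsin( sin φ₁ cos δ + cos φ₁ sin δ cos θ ) = arcsin(0.253571) = 14.689°.
For the longitude increment, Δλ = atan2( sin θ sin δ cos φ₁, cos δ − sin φ₁ sin φ₂ ) = atan2(-0.218937, -0.330087) = -146.445°.
λ₂ = λ₁ + Δλ = -55.038°.

latitude 14.689°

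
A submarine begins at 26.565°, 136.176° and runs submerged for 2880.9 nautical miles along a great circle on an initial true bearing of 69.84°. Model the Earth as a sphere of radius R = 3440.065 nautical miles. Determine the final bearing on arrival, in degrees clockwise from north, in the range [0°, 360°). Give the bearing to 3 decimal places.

Angular distance δ = d/R = 2880.9 / 3440.065 = 0.837455 rad.
With φ₁ = 26.565° = 0.463647 rad and θ = 69.84° = 1.218938 rad:
Applying the spherical law of cosines for sides, sin φ₂ = sin φ₁ cos δ + cos φ₁ sin δ cos θ = 0.528362, so φ₂ = 31.895°.
For the longitude increment, Δλ = atan2( sin θ sin δ cos φ₁, cos δ − sin φ₁ sin φ₂ ) = atan2(0.623796, 0.433065) = 55.230°.
λ₂ = 136.176° + 55.230° = 191.406°, normalized to (−180°, 180°] → -168.594°.
The forward bearing on arrival equals the back-azimuth from the destination plus 180°.
Back-azimuth from P₂ (31.895°, -168.594°) to P₁ (26.565°, 136.176°), with Δλ' = λ₁ − λ₂ = 304.770°: atan2( sin Δλ' cos φ₁ , cos φ₂ sin φ₁ − sin φ₂ cos φ₁ cos Δλ' ) = 278.529°.
Final bearing = (278.529° + 180°) mod 360° = 98.529°.

final bearing 98.529°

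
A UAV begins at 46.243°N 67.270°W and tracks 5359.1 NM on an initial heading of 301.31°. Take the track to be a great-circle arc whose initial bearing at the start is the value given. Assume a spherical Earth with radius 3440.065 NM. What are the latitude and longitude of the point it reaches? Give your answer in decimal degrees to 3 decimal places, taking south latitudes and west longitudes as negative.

Central angle δ = d/R = 1.557848 rad.
Start latitude φ₁ = 0.807093 rad; initial bearing θ = 5.258852 rad.
Applying the spherical law of cosines for sides, sin φ₂ = sin φ₁ cos δ + cos φ₁ sin δ cos θ = 0.368725, so φ₂ = 21.637°.
Then Δλ = atan2(-0.590833, -0.253375) = -1.975918 rad, from sin θ sin δ cos φ₁ over cos δ − sin φ₁ sin φ₂.
λ₂ = -67.270° + -113.212° = -180.482°, normalized to (−180°, 180°] → 179.518°.

latitude 21.637°, longitude 179.518°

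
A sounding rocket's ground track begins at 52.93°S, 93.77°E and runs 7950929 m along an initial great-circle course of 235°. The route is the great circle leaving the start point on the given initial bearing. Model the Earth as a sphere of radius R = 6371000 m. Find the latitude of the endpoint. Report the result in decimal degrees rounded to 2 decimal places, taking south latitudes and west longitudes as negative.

The arc subtends δ = 7950929/6371000 = 1.247988 rad at the centre.
With φ₁ = -52.93° = -0.923803 rad and θ = 235° = 4.101524 rad:
Destination latitude: φ₂ = arcsin( sin φ₁ cos δ + cos φ₁ sin δ cos θ ) = arcsin(-0.581007) = -35.52°.
Δλ = atan2( sin θ sin δ cos φ₁ , cos δ − sin φ₁ sin φ₂ ) = atan2(-0.468272, -0.146354) = -1.873717 rad = -107.36°.
λ₂ = λ₁ + Δλ = -13.59°.

latitude -35.52°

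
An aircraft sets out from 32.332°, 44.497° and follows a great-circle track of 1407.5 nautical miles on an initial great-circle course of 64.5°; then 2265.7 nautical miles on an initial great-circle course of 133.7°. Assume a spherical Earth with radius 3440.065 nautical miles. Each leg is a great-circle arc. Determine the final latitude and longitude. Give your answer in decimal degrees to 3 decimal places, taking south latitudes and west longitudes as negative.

Apply the spherical direct solution leg by leg, carrying full precision between legs.
Leg 1: from (32.332°, 44.497°), δ = 1407.5/3440.065 = 0.409149 rad, θ = 64.5° → φ = 39.449°, λ = 72.208°.
Leg 2: from (39.449°, 72.208°), δ = 2265.7/3440.065 = 0.658621 rad, θ = 133.7° → φ = 10.136°, λ = 98.919°.

latitude 10.136°, longitude 98.919°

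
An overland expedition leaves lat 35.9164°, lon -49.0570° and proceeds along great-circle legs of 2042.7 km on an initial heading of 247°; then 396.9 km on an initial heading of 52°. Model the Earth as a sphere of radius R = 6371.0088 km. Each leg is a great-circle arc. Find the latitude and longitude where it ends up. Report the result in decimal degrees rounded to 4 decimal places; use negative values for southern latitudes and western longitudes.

Apply the spherical direct solution leg by leg, carrying full precision between legs.
Leg 1: from (35.9164°, -49.0570°), δ = 2042.7/6371.0088 = 0.320624 rad, θ = 247° → φ = 27.1924°, λ = -68.0924°.
Leg 2: from (27.1924°, -68.0924°), δ = 396.9/6371.0088 = 0.062298 rad, θ = 52° → φ = 29.3529°, λ = -64.8658°.

latitude 29.3529°, longitude -64.8658°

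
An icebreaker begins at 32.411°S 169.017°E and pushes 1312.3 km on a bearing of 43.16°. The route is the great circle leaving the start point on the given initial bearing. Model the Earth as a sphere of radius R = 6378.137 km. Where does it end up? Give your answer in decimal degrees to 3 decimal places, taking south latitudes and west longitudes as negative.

The arc subtends δ = 1312.3/6378.137 = 0.205750 rad at the centre.
With φ₁ = -32.411° = -0.565679 rad and θ = 43.16° = 0.753284 rad:
sin φ₂ = sin φ₁ cos δ + cos φ₁ sin δ cos θ = (-0.535989)(0.978908) + (0.844225)(0.204301)(0.729446) = -0.398872
φ₂ = asin(-0.398872) = -0.410286 rad = -23.508°.
Δλ = atan2( sin θ sin δ cos φ₁ , cos δ − sin φ₁ sin φ₂ ) = atan2(0.117980, 0.765117) = 0.152994 rad = 8.766°.
λ₂ = λ₁ + Δλ = 177.783°.

latitude -23.508°, longitude 177.783°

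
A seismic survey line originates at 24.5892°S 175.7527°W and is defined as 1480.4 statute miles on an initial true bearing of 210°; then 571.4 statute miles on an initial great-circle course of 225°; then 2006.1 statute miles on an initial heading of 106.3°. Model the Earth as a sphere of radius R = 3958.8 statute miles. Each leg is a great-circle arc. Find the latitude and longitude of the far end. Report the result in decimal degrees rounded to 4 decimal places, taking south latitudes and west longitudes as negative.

Apply the spherical direct solution leg by leg, carrying full precision between legs.
Leg 1: from (-24.5892°, -175.7527°), δ = 1480.4/3958.8 = 0.373952 rad, θ = 210° → φ = -42.4557°, λ = 169.9142°.
Leg 2: from (-42.4557°, 169.9142°), δ = 571.4/3958.8 = 0.144337 rad, θ = 225° → φ = -47.9911°, λ = 161.1729°.
Leg 3: from (-47.9911°, 161.1729°), δ = 2006.1/3958.8 = 0.506744 rad, θ = 106.3° → φ = -47.8017°, λ = -154.9189°.

latitude -47.8017°, longitude -154.9189°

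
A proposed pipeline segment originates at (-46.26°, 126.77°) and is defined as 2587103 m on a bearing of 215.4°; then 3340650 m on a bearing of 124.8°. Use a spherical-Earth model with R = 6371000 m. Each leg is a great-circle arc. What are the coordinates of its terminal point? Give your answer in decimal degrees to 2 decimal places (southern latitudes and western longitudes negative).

Apply the spherical direct solution leg by leg, carrying full precision between legs.
Leg 1: from (-46.26°, 126.77°), δ = 2587103/6371000 = 0.406075 rad, θ = 215.4° → φ = -62.42°, λ = 97.15°.
Leg 2: from (-62.42°, 97.15°), δ = 3340650/6371000 = 0.524353 rad, θ = 124.8° → φ = -64.10°, λ = 167.41°.

latitude -64.10°, longitude 167.41°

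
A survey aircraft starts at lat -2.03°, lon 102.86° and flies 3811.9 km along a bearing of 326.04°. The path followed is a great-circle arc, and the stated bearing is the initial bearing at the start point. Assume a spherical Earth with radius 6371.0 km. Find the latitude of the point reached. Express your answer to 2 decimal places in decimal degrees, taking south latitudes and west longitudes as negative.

δ = 3811.9/6371 = 0.598321 rad (34.2812°).
Converting: φ₁ = -0.035430 rad, θ = 5.690471 rad.
sin φ₂ = sin φ₁ cos δ + cos φ₁ sin δ cos θ = (-0.035423)(0.826283) + (0.999372)(0.563256)(0.829428) = 0.437617
φ₂ = asin(0.437617) = 0.452947 rad = 25.95°.
Δλ = atan2( sin θ sin δ cos φ₁ , cos δ − sin φ₁ sin φ₂ ) = atan2(-0.314445, 0.841784) = -0.357495 rad = -20.48°.
Hence λ₂ = 102.86° + -20.48° = 82.38°.

latitude 25.95°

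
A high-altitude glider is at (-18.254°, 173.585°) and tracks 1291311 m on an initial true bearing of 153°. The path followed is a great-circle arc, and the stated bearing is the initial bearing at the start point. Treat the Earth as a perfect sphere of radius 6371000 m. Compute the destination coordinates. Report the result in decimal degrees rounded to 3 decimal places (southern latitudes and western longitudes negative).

Angular distance δ = d/R = 1291311 / 6371000 = 0.202686 rad.
Start latitude φ₁ = -0.318592 rad; initial bearing θ = 2.670354 rad.
Destination latitude: φ₂ = arcsin( sin φ₁ cos δ + cos φ₁ sin δ cos θ ) = arcsin(-0.477153) = -28.500°.
For the longitude increment, Δλ = atan2( sin θ sin δ cos φ₁, cos δ − sin φ₁ sin φ₂ ) = atan2(0.086790, 0.830071) = 5.969°.
Hence λ₂ = 173.585° + 5.969° = 179.554°.

latitude -28.500°, longitude 179.554°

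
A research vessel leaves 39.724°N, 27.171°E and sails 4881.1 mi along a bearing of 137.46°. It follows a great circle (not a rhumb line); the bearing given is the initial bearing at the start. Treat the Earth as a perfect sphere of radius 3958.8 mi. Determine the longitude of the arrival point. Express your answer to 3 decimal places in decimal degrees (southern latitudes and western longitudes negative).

longitude 69.546°

Central angle δ = d/R = 1.232975 rad.
Start latitude φ₁ = 0.693315 rad; initial bearing θ = 2.399130 rad.
Applying the spherical law of cosines for sides, sin φ₂ = sin φ₁ cos δ + cos φ₁ sin δ cos θ = -0.322855, so φ₂ = -18.836°.
Then Δλ = atan2(0.490622, 0.537766) = 0.739588 rad, from sin θ sin δ cos φ₁ over cos δ − sin φ₁ sin φ₂.
λ₂ = λ₁ + Δλ = 69.546°.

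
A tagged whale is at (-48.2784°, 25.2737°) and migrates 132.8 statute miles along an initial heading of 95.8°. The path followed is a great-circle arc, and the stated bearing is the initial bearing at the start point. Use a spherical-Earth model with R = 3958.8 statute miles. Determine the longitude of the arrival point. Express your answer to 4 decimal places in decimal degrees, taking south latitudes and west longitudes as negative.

longitude 28.1566°

δ = 132.8/3958.8 = 0.033546 rad (1.9220°).
With φ₁ = -48.2784° = -0.842617 rad and θ = 95.8° = 1.672025 rad:
sin φ₂ = sin φ₁ cos δ + cos φ₁ sin δ cos θ = (-0.746387)(0.999437) + (0.665512)(0.033539)(-0.101056) = -0.748223
φ₂ = asin(-0.748223) = -0.845380 rad = -48.4367°.
Δλ = atan2( sin θ sin δ cos φ₁ , cos δ − sin φ₁ sin φ₂ ) = atan2(0.022206, 0.440973) = 0.050315 rad = 2.8829°.
Hence λ₂ = 25.2737° + 2.8829° = 28.1566°.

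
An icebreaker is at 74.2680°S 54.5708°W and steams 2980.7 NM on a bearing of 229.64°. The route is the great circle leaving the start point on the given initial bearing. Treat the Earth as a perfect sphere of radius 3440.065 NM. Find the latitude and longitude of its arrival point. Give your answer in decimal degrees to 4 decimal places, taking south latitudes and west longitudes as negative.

latitude -49.2067°, longitude -171.8498°

The arc subtends δ = 2980.7/3440.065 = 0.866466 rad at the centre.
Converting: φ₁ = -1.296221 rad, θ = 4.007974 rad.
sin φ₂ = sin φ₁ cos δ + cos φ₁ sin δ cos θ = (-0.962540)(0.647524) + (0.271138)(0.762045)(-0.647588) = -0.757072
φ₂ = asin(-0.757072) = -0.858820 rad = -49.2067°.
Δλ = atan2( sin θ sin δ cos φ₁ , cos δ − sin φ₁ sin φ₂ ) = atan2(-0.157442, -0.081189) = -2.046905 rad = -117.2790°.
Hence λ₂ = -54.5708° + -117.2790° = -171.8498°.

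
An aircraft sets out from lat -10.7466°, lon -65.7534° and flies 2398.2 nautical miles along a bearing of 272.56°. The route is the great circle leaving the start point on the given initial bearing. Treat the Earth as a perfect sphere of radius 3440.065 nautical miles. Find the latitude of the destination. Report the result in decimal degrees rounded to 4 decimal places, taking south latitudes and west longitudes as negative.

latitude -6.5913°

Central angle δ = d/R = 0.697138 rad.
Converting: φ₁ = -0.187564 rad, θ = 4.757069 rad.
Destination latitude: φ₂ = arcsin( sin φ₁ cos δ + cos φ₁ sin δ cos θ ) = arcsin(-0.114787) = -6.5913°.
Then Δλ = atan2(-0.630136, 0.745279) = -0.701878 rad, from sin θ sin δ cos φ₁ over cos δ − sin φ₁ sin φ₂.
Hence λ₂ = -65.7534° + -40.2147° = -105.9681°.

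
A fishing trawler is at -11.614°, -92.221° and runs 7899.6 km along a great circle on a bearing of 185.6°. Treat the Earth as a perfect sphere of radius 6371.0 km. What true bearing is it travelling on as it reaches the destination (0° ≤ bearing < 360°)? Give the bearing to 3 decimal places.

final bearing 217.120°

Angular distance δ = d/R = 7899.6 / 6371 = 1.239931 rad.
Start latitude φ₁ = -0.202703 rad; initial bearing θ = 3.239331 rad.
Destination latitude: φ₂ = arcsin( sin φ₁ cos δ + cos φ₁ sin δ cos θ ) = arcsin(-0.987377) = -80.887°.
Then Δλ = atan2(-0.090401, 0.126086) = -0.622030 rad, from sin θ sin δ cos φ₁ over cos δ − sin φ₁ sin φ₂.
λ₂ = λ₁ + Δλ = -127.861°.
The forward bearing on arrival equals the back-azimuth from the destination plus 180°.
Back-azimuth from P₂ (-80.887°, -127.861°) to P₁ (-11.614°, -92.221°), with Δλ' = λ₁ − λ₂ = 35.640°: atan2( sin Δλ' cos φ₁ , cos φ₂ sin φ₁ − sin φ₂ cos φ₁ cos Δλ' ) = 37.120°.
Final bearing = (37.120° + 180°) mod 360° = 217.120°.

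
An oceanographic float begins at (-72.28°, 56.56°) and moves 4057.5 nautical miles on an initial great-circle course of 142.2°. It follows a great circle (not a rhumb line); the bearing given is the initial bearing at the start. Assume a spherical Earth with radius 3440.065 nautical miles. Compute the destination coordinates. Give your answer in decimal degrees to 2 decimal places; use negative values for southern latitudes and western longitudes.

latitude -35.85°, longitude -167.78°

Central angle δ = d/R = 1.179484 rad.
Converting: φ₁ = -1.261524 rad, θ = 2.481858 rad.
sin φ₂ = sin φ₁ cos δ + cos φ₁ sin δ cos θ = (-0.952555)(0.381402) + (0.304366)(0.924409)(-0.790155) = -0.585623
φ₂ = asin(-0.585623) = -0.625649 rad = -35.85°.
Δλ = atan2( sin θ sin δ cos φ₁ , cos δ − sin φ₁ sin φ₂ ) = atan2(0.172447, -0.176436) = 2.367630 rad = 135.66°.
λ₂ = 56.56° + 135.66° = 192.22°, normalized to (−180°, 180°] → -167.78°.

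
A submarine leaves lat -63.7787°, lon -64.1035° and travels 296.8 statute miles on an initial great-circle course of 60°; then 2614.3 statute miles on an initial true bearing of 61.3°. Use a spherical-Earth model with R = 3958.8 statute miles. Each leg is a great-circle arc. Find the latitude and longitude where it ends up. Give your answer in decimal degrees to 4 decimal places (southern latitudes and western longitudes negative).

Apply the spherical direct solution leg by leg, carrying full precision between legs.
Leg 1: from (-63.7787°, -64.1035°), δ = 296.8/3958.8 = 0.074972 rad, θ = 60° → φ = -61.4052°, λ = -56.3141°.
Leg 2: from (-61.4052°, -56.3141°), δ = 2614.3/3958.8 = 0.660377 rad, θ = 61.3° → φ = -33.5348°, λ = -16.1112°.

latitude -33.5348°, longitude -16.1112°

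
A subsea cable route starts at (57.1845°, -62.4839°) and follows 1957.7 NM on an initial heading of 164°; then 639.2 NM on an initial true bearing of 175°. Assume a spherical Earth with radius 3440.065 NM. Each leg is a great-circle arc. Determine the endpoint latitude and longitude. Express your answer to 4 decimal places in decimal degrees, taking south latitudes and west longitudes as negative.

Apply the spherical direct solution leg by leg, carrying full precision between legs.
Leg 1: from (57.1845°, -62.4839°), δ = 1957.7/3440.065 = 0.569088 rad, θ = 164° → φ = 25.2930°, λ = -53.0285°.
Leg 2: from (25.2930°, -53.0285°), δ = 639.2/3440.065 = 0.185810 rad, θ = 175° → φ = 14.6845°, λ = -52.0748°.

latitude 14.6845°, longitude -52.0748°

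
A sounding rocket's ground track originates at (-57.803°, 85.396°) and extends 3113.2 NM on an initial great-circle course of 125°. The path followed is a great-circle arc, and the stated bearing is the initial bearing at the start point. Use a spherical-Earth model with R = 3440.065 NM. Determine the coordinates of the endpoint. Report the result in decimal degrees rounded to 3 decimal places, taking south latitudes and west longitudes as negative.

δ = 3113.2/3440.065 = 0.904983 rad (51.8517°).
Converting: φ₁ = -1.008853 rad, θ = 2.181662 rad.
sin φ₂ = sin φ₁ cos δ + cos φ₁ sin δ cos θ = (-0.846221)(0.617699) + (0.532832)(0.786415)(-0.573576) = -0.763054
φ₂ = asin(-0.763054) = -0.868025 rad = -49.734°.
Then Δλ = atan2(0.343247, -0.028013) = 1.652228 rad, from sin θ sin δ cos φ₁ over cos δ − sin φ₁ sin φ₂.
λ₂ = 85.396° + 94.666° = 180.062°, normalized to (−180°, 180°] → -179.938°.

latitude -49.734°, longitude -179.938°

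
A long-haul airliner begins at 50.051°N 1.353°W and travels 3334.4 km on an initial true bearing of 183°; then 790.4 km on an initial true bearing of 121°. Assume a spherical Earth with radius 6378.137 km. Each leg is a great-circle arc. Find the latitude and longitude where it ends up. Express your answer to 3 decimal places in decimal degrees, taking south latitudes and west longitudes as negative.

Apply the spherical direct solution leg by leg, carrying full precision between legs.
Leg 1: from (50.051°, -1.353°), δ = 3334.4/6378.137 = 0.522786 rad, θ = 183° → φ = 20.124°, λ = -2.948°.
Leg 2: from (20.124°, -2.948°), δ = 790.4/6378.137 = 0.123923 rad, θ = 121° → φ = 16.358°, λ = 3.392°.

latitude 16.358°, longitude 3.392°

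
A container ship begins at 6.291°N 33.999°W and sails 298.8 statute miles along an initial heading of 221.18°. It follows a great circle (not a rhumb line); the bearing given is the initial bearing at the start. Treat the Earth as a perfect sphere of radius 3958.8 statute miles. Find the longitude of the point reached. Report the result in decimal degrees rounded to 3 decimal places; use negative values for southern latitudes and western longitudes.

longitude -36.849°

δ = 298.8/3958.8 = 0.075477 rad (4.3245°).
Start latitude φ₁ = 0.109799 rad; initial bearing θ = 3.860319 rad.
Applying the spherical law of cosines for sides, sin φ₂ = sin φ₁ cos δ + cos φ₁ sin δ cos θ = 0.052854, so φ₂ = 3.030°.
Then Δλ = atan2(-0.049350, 0.991361) = -0.049739 rad, from sin θ sin δ cos φ₁ over cos δ − sin φ₁ sin φ₂.
λ₂ = λ₁ + Δλ = -36.849°.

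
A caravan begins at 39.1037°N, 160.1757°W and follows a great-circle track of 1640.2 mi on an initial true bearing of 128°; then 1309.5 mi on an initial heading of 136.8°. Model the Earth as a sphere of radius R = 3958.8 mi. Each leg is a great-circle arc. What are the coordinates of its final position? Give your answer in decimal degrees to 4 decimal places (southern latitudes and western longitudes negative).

Apply the spherical direct solution leg by leg, carrying full precision between legs.
Leg 1: from (39.1037°, -160.1757°), δ = 1640.2/3958.8 = 0.414317 rad, θ = 128° → φ = 22.6458°, λ = -140.0717°.
Leg 2: from (22.6458°, -140.0717°), δ = 1309.5/3958.8 = 0.330782 rad, θ = 136.8° → φ = 8.3753°, λ = -127.0849°.

latitude 8.3753°, longitude -127.0849°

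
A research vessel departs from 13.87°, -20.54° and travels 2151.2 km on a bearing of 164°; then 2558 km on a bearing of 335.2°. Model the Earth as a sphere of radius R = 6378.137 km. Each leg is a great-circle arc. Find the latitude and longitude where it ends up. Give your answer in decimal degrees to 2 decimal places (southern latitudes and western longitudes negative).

latitude 16.09°, longitude -25.10°

Apply the spherical direct solution leg by leg, carrying full precision between legs.
Leg 1: from (13.87°, -20.54°), δ = 2151.2/6378.137 = 0.337277 rad, θ = 164° → φ = -4.74°, λ = -15.29°.
Leg 2: from (-4.74°, -15.29°), δ = 2558/6378.137 = 0.401058 rad, θ = 335.2° → φ = 16.09°, λ = -25.10°.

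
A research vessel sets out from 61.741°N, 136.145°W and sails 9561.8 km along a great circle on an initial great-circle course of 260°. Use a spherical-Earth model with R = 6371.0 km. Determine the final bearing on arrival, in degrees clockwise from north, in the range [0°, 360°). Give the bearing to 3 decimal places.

Central angle δ = d/R = 1.500832 rad.
Converting: φ₁ = 1.077584 rad, θ = 4.537856 rad.
sin φ₂ = sin φ₁ cos δ + cos φ₁ sin δ cos θ = (0.880816)(0.069907) + (0.473458)(0.997553)(-0.173648) = -0.020438
φ₂ = asin(-0.020438) = -0.020440 rad = -1.171°.
Then Δλ = atan2(-0.465124, 0.087910) = -1.383997 rad, from sin θ sin δ cos φ₁ over cos δ − sin φ₁ sin φ₂.
λ₂ = -136.145° + -79.297° = -215.442°, normalized to (−180°, 180°] → 144.558°.
The forward bearing on arrival equals the back-azimuth from the destination plus 180°.
Back-azimuth from P₂ (-1.171°, 144.558°) to P₁ (61.741°, -136.145°), with Δλ' = λ₁ − λ₂ = -280.703°: atan2( sin Δλ' cos φ₁ , cos φ₂ sin φ₁ − sin φ₂ cos φ₁ cos Δλ' ) = 27.798°.
Final bearing = (27.798° + 180°) mod 360° = 207.798°.

final bearing 207.798°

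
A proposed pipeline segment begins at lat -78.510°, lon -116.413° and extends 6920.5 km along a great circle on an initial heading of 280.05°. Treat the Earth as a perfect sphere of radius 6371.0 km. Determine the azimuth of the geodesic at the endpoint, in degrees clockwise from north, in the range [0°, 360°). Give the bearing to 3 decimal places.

final bearing 347.481°

Central angle δ = d/R = 1.086250 rad.
Start latitude φ₁ = -1.370258 rad; initial bearing θ = 4.887795 rad.
sin φ₂ = sin φ₁ cos δ + cos φ₁ sin δ cos θ = (-0.979959)(0.465807) + (0.199197)(0.884886)(0.174508) = -0.425712
φ₂ = asin(-0.425712) = -0.439749 rad = -25.196°.
Then Δλ = atan2(-0.173562, 0.048626) = -1.297633 rad, from sin θ sin δ cos φ₁ over cos δ − sin φ₁ sin φ₂.
λ₂ = -116.413° + -74.349° = -190.762°, normalized to (−180°, 180°] → 169.238°.
The forward bearing on arrival equals the back-azimuth from the destination plus 180°.
Back-azimuth from P₂ (-25.196°, 169.238°) to P₁ (-78.510°, -116.413°), with Δλ' = λ₁ − λ₂ = -285.651°: atan2( sin Δλ' cos φ₁ , cos φ₂ sin φ₁ − sin φ₂ cos φ₁ cos Δλ' ) = 167.481°.
Final bearing = (167.481° + 180°) mod 360° = 347.481°.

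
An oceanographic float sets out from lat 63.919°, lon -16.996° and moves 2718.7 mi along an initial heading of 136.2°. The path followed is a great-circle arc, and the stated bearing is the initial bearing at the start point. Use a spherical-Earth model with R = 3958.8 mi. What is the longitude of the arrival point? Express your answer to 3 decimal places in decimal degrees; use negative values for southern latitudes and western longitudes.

δ = 2718.7/3958.8 = 0.686749 rad (39.3478°).
With φ₁ = 63.919° = 1.115597 rad and θ = 136.2° = 2.377138 rad:
Applying the spherical law of cosines for sides, sin φ₂ = sin φ₁ cos δ + cos φ₁ sin δ cos θ = 0.493382, so φ₂ = 29.563°.
For the longitude increment, Δλ = atan2( sin θ sin δ cos φ₁, cos δ − sin φ₁ sin φ₂ ) = atan2(0.192931, 0.330169) = 30.299°.
λ₂ = -16.996° + 30.299° = 13.303°.

longitude 13.303°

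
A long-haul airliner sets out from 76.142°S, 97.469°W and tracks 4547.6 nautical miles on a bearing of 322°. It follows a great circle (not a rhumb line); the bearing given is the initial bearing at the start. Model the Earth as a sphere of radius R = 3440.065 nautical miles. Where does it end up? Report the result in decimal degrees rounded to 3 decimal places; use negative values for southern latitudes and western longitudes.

δ = 4547.6/3440.065 = 1.321952 rad (75.7423°).
With φ₁ = -76.142° = -1.328929 rad and θ = 322° = 5.619960 rad:
Applying the spherical law of cosines for sides, sin φ₂ = sin φ₁ cos δ + cos φ₁ sin δ cos θ = -0.056188, so φ₂ = -3.221°.
For the longitude increment, Δλ = atan2( sin θ sin δ cos φ₁, cos δ − sin φ₁ sin φ₂ ) = atan2(-0.142919, 0.191732) = -36.701°.
λ₂ = λ₁ + Δλ = -134.170°.

latitude -3.221°, longitude -134.170°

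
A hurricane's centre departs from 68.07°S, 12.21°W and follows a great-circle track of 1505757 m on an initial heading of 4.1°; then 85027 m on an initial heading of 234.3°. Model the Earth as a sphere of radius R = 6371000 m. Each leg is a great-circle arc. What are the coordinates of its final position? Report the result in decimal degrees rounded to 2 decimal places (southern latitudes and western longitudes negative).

latitude -54.99°, longitude -11.64°

Apply the spherical direct solution leg by leg, carrying full precision between legs.
Leg 1: from (-68.07°, -12.21°), δ = 1505757/6371000 = 0.236345 rad, θ = 4.1° → φ = -54.55°, λ = -10.56°.
Leg 2: from (-54.55°, -10.56°), δ = 85027/6371000 = 0.013346 rad, θ = 234.3° → φ = -54.99°, λ = -11.64°.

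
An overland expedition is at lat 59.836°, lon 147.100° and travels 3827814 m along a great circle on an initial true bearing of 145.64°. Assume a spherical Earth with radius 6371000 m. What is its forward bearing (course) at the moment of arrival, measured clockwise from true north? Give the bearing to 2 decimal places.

final bearing 161.16°

The arc subtends δ = 3827814/6371000 = 0.600818 rad at the centre.
Start latitude φ₁ = 1.044335 rad; initial bearing θ = 2.541898 rad.
Applying the spherical law of cosines for sides, sin φ₂ = sin φ₁ cos δ + cos φ₁ sin δ cos θ = 0.478685, so φ₂ = 28.600°.
Then Δλ = atan2(0.160320, 0.411007) = 0.371914 rad, from sin θ sin δ cos φ₁ over cos δ − sin φ₁ sin φ₂.
λ₂ = 147.100° + 21.309° = 168.409°.
The forward bearing on arrival equals the back-azimuth from the destination plus 180°.
Back-azimuth from P₂ (28.60°, 168.41°) to P₁ (59.84°, 147.10°), with Δλ' = λ₁ − λ₂ = -21.31°: atan2( sin Δλ' cos φ₁ , cos φ₂ sin φ₁ − sin φ₂ cos φ₁ cos Δλ' ) = 341.16°.
Final bearing = (341.16° + 180°) mod 360° = 161.16°.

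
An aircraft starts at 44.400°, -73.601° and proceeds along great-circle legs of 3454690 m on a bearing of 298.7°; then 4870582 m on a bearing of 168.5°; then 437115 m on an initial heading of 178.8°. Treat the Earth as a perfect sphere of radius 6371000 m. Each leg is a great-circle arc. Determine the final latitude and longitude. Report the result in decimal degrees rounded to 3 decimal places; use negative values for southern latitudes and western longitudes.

Apply the spherical direct solution leg by leg, carrying full precision between legs.
Leg 1: from (44.400°, -73.601°), δ = 3454690/6371000 = 0.542252 rad, θ = 298.7° → φ = 50.929°, λ = -119.506°.
Leg 2: from (50.929°, -119.506°), δ = 4870582/6371000 = 0.764493 rad, θ = 168.5° → φ = 7.632°, λ = -111.503°.
Leg 3: from (7.632°, -111.503°), δ = 437115/6371000 = 0.068610 rad, θ = 178.8° → φ = 3.702°, λ = -111.420°.

latitude 3.702°, longitude -111.420°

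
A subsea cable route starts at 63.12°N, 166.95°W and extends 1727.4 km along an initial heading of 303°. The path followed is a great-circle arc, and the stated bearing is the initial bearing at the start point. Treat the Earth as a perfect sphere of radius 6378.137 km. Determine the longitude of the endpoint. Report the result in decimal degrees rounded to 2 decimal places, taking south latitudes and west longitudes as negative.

longitude 156.77°

Angular distance δ = d/R = 1727.4 / 6378.137 = 0.270831 rad.
Converting: φ₁ = 1.101652 rad, θ = 5.288348 rad.
sin φ₂ = sin φ₁ cos δ + cos φ₁ sin δ cos θ = (0.891955)(0.963549) + (0.452123)(0.267533)(0.544639) = 0.925321
φ₂ = asin(0.925321) = 1.181881 rad = 67.72°.
Then Δλ = atan2(-0.101444, 0.138204) = -0.633192 rad, from sin θ sin δ cos φ₁ over cos δ − sin φ₁ sin φ₂.
λ₂ = -166.95° + -36.28° = -203.23°, normalized to (−180°, 180°] → 156.77°.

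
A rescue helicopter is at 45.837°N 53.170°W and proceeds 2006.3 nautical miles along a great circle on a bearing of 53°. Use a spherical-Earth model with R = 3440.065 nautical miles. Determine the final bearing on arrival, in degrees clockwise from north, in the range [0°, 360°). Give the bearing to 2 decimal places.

Angular distance δ = d/R = 2006.3 / 3440.065 = 0.583216 rad.
With φ₁ = 45.837° = 0.800007 rad and θ = 53° = 0.925025 rad:
Applying the spherical law of cosines for sides, sin φ₂ = sin φ₁ cos δ + cos φ₁ sin δ cos θ = 0.829683, so φ₂ = 56.066°.
Δλ = atan2( sin θ sin δ cos φ₁ , cos δ − sin φ₁ sin φ₂ ) = atan2(0.306422, 0.239514) = 0.907346 rad = 51.987°.
λ₂ = -53.170° + 51.987° = -1.183°.
The forward bearing on arrival equals the back-azimuth from the destination plus 180°.
Back-azimuth from P₂ (56.07°, -1.18°) to P₁ (45.84°, -53.17°), with Δλ' = λ₁ − λ₂ = -51.99°: atan2( sin Δλ' cos φ₁ , cos φ₂ sin φ₁ − sin φ₂ cos φ₁ cos Δλ' ) = 274.63°.
Final bearing = (274.63° + 180°) mod 360° = 94.63°.

final bearing 94.63°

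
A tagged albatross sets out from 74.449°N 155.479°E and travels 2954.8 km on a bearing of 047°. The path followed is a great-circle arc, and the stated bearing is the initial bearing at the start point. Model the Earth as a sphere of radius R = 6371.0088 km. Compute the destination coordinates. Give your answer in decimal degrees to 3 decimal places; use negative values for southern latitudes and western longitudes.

latitude 70.633°, longitude -105.125°

The arc subtends δ = 2954.8/6371.0088 = 0.463788 rad at the centre.
Converting: φ₁ = 1.299380 rad, θ = 0.820305 rad.
sin φ₂ = sin φ₁ cos δ + cos φ₁ sin δ cos θ = (0.963392)(0.894364) + (0.268096)(0.447340)(0.681998) = 0.943416
φ₂ = asin(0.943416) = 1.232784 rad = 70.633°.
For the longitude increment, Δλ = atan2( sin θ sin δ cos φ₁, cos δ − sin φ₁ sin φ₂ ) = atan2(0.087711, -0.014515) = 99.396°.
λ₂ = 155.479° + 99.396° = 254.875°, normalized to (−180°, 180°] → -105.125°.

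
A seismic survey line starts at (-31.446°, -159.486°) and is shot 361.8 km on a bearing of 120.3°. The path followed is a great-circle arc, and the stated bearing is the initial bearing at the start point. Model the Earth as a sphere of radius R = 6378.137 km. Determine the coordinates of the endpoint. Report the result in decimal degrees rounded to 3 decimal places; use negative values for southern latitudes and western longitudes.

δ = 361.8/6378.137 = 0.056725 rad (3.2501°).
Converting: φ₁ = -0.548836 rad, θ = 2.099631 rad.
sin φ₂ = sin φ₁ cos δ + cos φ₁ sin δ cos θ = (-0.521695)(0.998392) + (0.853132)(0.056695)(-0.504528) = -0.545259
φ₂ = asin(-0.545259) = -0.576698 rad = -33.042°.
Then Δλ = atan2(0.041761, 0.713933) = 0.058427 rad, from sin θ sin δ cos φ₁ over cos δ − sin φ₁ sin φ₂.
λ₂ = -159.486° + 3.348° = -156.138°.

latitude -33.042°, longitude -156.138°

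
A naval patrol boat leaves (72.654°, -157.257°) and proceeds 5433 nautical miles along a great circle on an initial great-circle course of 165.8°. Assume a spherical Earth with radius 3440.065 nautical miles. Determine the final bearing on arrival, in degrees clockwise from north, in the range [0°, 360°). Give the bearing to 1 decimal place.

δ = 5433/3440.065 = 1.579331 rad (90.4890°).
Converting: φ₁ = 1.268052 rad, θ = 2.893756 rad.
sin φ₂ = sin φ₁ cos δ + cos φ₁ sin δ cos θ = (0.954522)(-0.008534) + (0.298141)(0.999964)(-0.969445) = -0.297167
φ₂ = asin(-0.297167) = -0.301725 rad = -17.288°.
Δλ = atan2( sin θ sin δ cos φ₁ , cos δ − sin φ₁ sin φ₂ ) = atan2(0.073134, 0.275118) = 0.259817 rad = 14.886°.
λ₂ = -157.257° + 14.886° = -142.371°.
The forward bearing on arrival equals the back-azimuth from the destination plus 180°.
Back-azimuth from P₂ (-17.3°, -142.4°) to P₁ (72.7°, -157.3°), with Δλ' = λ₁ − λ₂ = -14.9°: atan2( sin Δλ' cos φ₁ , cos φ₂ sin φ₁ − sin φ₂ cos φ₁ cos Δλ' ) = 355.6°.
Final bearing = (355.6° + 180°) mod 360° = 175.6°.

final bearing 175.6°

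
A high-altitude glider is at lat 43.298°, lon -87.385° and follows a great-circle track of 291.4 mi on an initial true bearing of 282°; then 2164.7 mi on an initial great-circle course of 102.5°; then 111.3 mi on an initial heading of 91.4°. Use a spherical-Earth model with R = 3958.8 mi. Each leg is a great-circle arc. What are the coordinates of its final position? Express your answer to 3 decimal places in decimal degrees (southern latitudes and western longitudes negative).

latitude 30.798°, longitude -55.003°

Apply the spherical direct solution leg by leg, carrying full precision between legs.
Leg 1: from (43.298°, -87.385°), δ = 291.4/3958.8 = 0.073608 rad, θ = 282° → φ = 44.032°, λ = -93.127°.
Leg 2: from (44.032°, -93.127°), δ = 2164.7/3958.8 = 0.546807 rad, θ = 102.5° → φ = 30.851°, λ = -56.878°.
Leg 3: from (30.851°, -56.878°), δ = 111.3/3958.8 = 0.028115 rad, θ = 91.4° → φ = 30.798°, λ = -55.003°.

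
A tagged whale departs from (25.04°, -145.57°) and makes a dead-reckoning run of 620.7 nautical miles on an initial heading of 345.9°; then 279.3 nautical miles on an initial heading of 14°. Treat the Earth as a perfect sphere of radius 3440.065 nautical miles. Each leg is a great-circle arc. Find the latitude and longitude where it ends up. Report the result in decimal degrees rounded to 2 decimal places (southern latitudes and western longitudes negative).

Apply the spherical direct solution leg by leg, carrying full precision between legs.
Leg 1: from (25.04°, -145.57°), δ = 620.7/3440.065 = 0.180433 rad, θ = 345.9° → φ = 35.03°, λ = -148.63°.
Leg 2: from (35.03°, -148.63°), δ = 279.3/3440.065 = 0.081190 rad, θ = 14° → φ = 39.54°, λ = -147.17°.

latitude 39.54°, longitude -147.17°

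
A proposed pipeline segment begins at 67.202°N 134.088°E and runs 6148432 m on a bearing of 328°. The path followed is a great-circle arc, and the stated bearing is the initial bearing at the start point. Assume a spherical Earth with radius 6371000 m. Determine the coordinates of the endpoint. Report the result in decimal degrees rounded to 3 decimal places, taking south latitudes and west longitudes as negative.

latitude 52.658°, longitude -0.007°

δ = 6148432/6371000 = 0.965065 rad (55.2942°).
With φ₁ = 67.202° = 1.172896 rad and θ = 328° = 5.724680 rad:
Destination latitude: φ₂ = arcsin( sin φ₁ cos δ + cos φ₁ sin δ cos θ ) = arcsin(0.795024) = 52.658°.
Then Δλ = atan2(-0.168803, -0.163551) = -2.340393 rad, from sin θ sin δ cos φ₁ over cos δ − sin φ₁ sin φ₂.
Hence λ₂ = 134.088° + -134.095° = -0.007°.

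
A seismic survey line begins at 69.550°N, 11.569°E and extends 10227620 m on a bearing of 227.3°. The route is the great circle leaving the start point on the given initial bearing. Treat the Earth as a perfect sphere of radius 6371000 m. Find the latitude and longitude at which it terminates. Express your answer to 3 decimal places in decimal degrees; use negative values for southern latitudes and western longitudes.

latitude -15.614°, longitude -38.127°

δ = 10227620/6371000 = 1.605340 rad (91.9792°).
With φ₁ = 69.550° = 1.213876 rad and θ = 227.3° = 3.967133 rad:
Applying the spherical law of cosines for sides, sin φ₂ = sin φ₁ cos δ + cos φ₁ sin δ cos θ = -0.269161, so φ₂ = -15.614°.
For the longitude increment, Δλ = atan2( sin θ sin δ cos φ₁, cos δ − sin φ₁ sin φ₂ ) = atan2(-0.256619, 0.217661) = -49.696°.
Hence λ₂ = 11.569° + -49.696° = -38.127°.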